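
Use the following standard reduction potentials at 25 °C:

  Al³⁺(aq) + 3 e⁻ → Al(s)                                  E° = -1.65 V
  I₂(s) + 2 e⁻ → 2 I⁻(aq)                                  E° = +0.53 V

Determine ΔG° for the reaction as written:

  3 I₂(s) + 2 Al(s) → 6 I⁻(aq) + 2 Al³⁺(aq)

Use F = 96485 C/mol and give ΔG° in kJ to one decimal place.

As written, I₂/I⁻ is reduced (cathode) and Al³⁺/Al is oxidised (anode), so E°cell = (+0.53) − (-1.65) = +2.18 V.
Balancing electrons gives n = 6.
ΔG° = −nFE° = −(6)(96485)(+2.18) = -1,262,024 J = -1262.0 kJ.

-1262.0 kJ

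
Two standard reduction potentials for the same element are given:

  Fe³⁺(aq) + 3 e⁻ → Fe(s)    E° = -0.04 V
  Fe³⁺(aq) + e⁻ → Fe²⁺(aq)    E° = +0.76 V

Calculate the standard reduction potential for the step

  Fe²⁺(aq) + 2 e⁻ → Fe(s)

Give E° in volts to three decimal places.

-0.440 V

Sequential free energies add, so n₃E°₃ = n₁E°₁ + n₂E°₂.
With n₃ = 3, and the known step contributing 1×(+0.76) V, the unknown satisfies 2·E° = 3×(-0.04) − 1×(+0.76) = -0.880.
E° = -0.880 / 2 = -0.440 V.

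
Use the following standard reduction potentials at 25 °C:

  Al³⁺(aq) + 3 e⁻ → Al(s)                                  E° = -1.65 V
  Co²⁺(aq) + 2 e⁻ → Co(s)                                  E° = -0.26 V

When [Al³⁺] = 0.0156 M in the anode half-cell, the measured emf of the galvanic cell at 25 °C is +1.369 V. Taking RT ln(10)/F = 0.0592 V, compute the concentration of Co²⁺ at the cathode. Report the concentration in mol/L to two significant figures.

0.012 M

Co²⁺/Co is the cathode, Al³⁺/Al the anode: E°cell = +1.39 V, n = 6.
Overall reaction: 3 Co²⁺(aq) + 2 Al(s) → 3 Co(s) + 2 Al³⁺(aq); Q = [Al³⁺]^2/[Co²⁺]^3.
From E = E° − (0.0592/n) log Q: log Q = (E° − E)·n/0.0592 = (+1.39 − (+1.369))·6/0.0592 = 2.1284.
So 3·log[Co²⁺] = 2·log(0.0156) − log Q = -3.6138 − (2.1284) = -5.7422; log[Co²⁺] = -5.7422 / 3 = -1.9141; [Co²⁺] = 10^(-1.9141) ≈ 0.012 M.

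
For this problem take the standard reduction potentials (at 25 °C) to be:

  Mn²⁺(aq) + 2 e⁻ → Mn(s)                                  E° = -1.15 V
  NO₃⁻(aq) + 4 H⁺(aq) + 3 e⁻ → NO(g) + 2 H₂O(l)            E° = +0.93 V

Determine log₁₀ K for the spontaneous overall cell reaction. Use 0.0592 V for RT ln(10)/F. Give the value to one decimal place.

Cathode: NO₃⁻/NO; anode: Mn²⁺/Mn. E°cell = +2.08 V, n = 6.
log K = nE°cell / 0.0592 = (6)(+2.08) / 0.0592 = 210.8.

210.8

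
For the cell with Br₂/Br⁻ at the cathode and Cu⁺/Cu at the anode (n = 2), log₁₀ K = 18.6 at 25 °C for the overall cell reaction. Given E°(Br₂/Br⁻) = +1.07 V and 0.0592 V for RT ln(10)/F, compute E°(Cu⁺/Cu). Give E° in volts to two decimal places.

E°cell = (0.0592/n)·log K = (0.0592/2)(18.6) = +0.551 V.
Since Br₂/Br⁻ is the cathode and Cu⁺/Cu the anode, E°cell = E°(Br₂/Br⁻) − E°(Cu⁺/Cu).
So E°(Cu⁺/Cu) = E°(Br₂/Br⁻) − E°cell = (+1.07) − (+0.551) = +0.52 V.

+0.52 V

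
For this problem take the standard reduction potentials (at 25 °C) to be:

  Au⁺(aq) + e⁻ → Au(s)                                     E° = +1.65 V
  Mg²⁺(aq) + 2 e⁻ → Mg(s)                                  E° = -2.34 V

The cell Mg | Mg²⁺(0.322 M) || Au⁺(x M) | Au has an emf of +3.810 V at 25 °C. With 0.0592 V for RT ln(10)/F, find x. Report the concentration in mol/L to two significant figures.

0.00052 M

Au⁺/Au is the cathode, Mg²⁺/Mg the anode: E°cell = +3.99 V, n = 2.
Overall reaction: 2 Au⁺(aq) + Mg(s) → 2 Au(s) + Mg²⁺(aq); Q = [Mg²⁺]^1/[Au⁺]^2.
From E = E° − (0.0592/n) log Q: log Q = (E° − E)·n/0.0592 = (+3.99 − (+3.810))·2/0.0592 = 6.0811.
So 2·log[Au⁺] = 1·log(0.322) − log Q = -0.4921 − (6.0811) = -6.5732; log[Au⁺] = -6.5732 / 2 = -3.2866; [Au⁺] = 10^(-3.2866) ≈ 0.00052 M.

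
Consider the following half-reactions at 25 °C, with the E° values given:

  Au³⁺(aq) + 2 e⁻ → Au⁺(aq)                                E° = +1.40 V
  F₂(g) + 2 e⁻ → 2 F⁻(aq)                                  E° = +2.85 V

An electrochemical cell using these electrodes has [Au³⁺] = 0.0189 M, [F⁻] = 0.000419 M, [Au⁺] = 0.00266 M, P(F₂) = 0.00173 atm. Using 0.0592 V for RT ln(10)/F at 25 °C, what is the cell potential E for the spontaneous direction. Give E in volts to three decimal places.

F₂/F⁻ is the cathode (higher E°), Au³⁺/Au⁺ the anode: E°cell = +2.85 − (+1.40) = +1.45 V, n = 2.
Overall: F₂(g) + Au⁺(aq) → 2 F⁻(aq) + Au³⁺(aq)
Q = [F⁻]^2·[Au³⁺] / (P(F₂)·[Au⁺]); log Q = -3.142.
E = E° − (0.0592/n) log Q = +1.45 − (0.0592/2)(-3.142) = +1.543 V.

+1.543 V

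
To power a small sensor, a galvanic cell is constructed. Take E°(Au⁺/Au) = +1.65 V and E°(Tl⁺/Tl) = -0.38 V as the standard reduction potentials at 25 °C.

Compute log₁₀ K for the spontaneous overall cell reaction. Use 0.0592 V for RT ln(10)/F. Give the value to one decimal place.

Cathode: Au⁺/Au; anode: Tl⁺/Tl. E°cell = +2.03 V, n = 1.
log K = nE°cell / 0.0592 = (1)(+2.03) / 0.0592 = 34.3.

34.3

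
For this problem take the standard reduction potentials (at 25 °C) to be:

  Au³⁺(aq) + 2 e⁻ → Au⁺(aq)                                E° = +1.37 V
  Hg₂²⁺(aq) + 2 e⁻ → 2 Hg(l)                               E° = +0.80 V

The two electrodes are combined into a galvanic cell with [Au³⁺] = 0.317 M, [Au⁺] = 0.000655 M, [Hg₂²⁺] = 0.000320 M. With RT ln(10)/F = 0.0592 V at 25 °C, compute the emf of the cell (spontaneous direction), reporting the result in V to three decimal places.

+0.753 V

Au³⁺/Au⁺ is the cathode (higher E°), Hg₂²⁺/Hg the anode: E°cell = +1.37 − (+0.80) = +0.57 V, n = 2.
Overall: Au³⁺(aq) + 2 Hg(l) → Au⁺(aq) + Hg₂²⁺(aq)
Q = [Au⁺]·[Hg₂²⁺] / ([Au³⁺]); log Q = -6.180.
E = E° − (0.0592/n) log Q = +0.57 − (0.0592/2)(-6.180) = +0.753 V.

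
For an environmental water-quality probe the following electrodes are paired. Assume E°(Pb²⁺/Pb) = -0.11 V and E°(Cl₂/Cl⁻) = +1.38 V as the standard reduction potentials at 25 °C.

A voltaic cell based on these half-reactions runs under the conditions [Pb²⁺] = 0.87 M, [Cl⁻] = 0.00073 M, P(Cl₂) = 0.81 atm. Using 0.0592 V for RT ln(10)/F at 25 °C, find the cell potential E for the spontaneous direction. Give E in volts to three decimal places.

Cl₂/Cl⁻ is the cathode (higher E°), Pb²⁺/Pb the anode: E°cell = +1.38 − (-0.11) = +1.49 V, n = 2.
Overall: Cl₂(g) + Pb(s) → 2 Cl⁻(aq) + Pb²⁺(aq)
Q = [Cl⁻]^2·[Pb²⁺] / (P(Cl₂)); log Q = -6.242.
E = E° − (0.0592/n) log Q = +1.49 − (0.0592/2)(-6.242) = +1.675 V.

+1.675 V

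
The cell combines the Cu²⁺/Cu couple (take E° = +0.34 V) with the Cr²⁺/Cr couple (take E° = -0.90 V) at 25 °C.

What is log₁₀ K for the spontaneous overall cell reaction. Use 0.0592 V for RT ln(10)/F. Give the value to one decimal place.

41.9

Cathode: Cu²⁺/Cu; anode: Cr²⁺/Cr. E°cell = +1.24 V, n = 2.
log K = nE°cell / 0.0592 = (2)(+1.24) / 0.0592 = 41.9.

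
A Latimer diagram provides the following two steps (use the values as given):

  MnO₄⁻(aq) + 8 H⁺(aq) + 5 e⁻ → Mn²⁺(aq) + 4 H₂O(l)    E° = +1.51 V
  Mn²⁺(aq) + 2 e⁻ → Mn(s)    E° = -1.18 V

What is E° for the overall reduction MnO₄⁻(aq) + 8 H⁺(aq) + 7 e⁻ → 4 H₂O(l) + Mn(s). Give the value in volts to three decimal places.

+0.741 V

Standard free energies of sequential steps add: ΔG°₃ = ΔG°₁ + ΔG°₂, so n₃E°₃ = n₁E°₁ + n₂E°₂.
E°₃ = (5×+1.51 + 2×-1.18) / 7 = (+5.190) / 7 = +0.741 V.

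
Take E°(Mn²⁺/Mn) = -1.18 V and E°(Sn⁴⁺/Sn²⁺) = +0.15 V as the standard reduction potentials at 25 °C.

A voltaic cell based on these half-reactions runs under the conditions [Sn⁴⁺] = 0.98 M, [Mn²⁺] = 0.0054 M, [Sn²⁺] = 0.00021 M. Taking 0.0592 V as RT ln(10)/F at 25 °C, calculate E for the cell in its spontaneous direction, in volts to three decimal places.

Sn⁴⁺/Sn²⁺ is the cathode (higher E°), Mn²⁺/Mn the anode: E°cell = +0.15 − (-1.18) = +1.33 V, n = 2.
Overall: Sn⁴⁺(aq) + Mn(s) → Sn²⁺(aq) + Mn²⁺(aq)
Q = [Sn²⁺]·[Mn²⁺] / ([Sn⁴⁺]); log Q = -5.937.
E = E° − (0.0592/n) log Q = +1.33 − (0.0592/2)(-5.937) = +1.506 V.

+1.506 V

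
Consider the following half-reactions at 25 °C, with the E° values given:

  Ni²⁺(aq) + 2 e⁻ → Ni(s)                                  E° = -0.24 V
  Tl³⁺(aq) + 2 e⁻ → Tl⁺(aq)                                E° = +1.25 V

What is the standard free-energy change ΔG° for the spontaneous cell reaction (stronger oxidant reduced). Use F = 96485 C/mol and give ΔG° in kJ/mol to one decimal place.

Tl³⁺/Tl⁺ (E° = +1.25 V) is the cathode; Ni²⁺/Ni (E° = -0.24 V) is the anode, so E°cell = +1.49 V.
Balancing electrons gives n = 2 (lcm of 2 and 2).
ΔG° = −nFE° = −(2)(96485)(+1.49) = -287,525 J = -287.5 kJ/mol.

-287.5 kJ/mol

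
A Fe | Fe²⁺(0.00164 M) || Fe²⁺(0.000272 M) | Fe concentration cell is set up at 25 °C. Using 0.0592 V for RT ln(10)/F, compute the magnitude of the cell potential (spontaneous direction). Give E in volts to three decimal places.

+0.023 V

For a concentration cell E°cell = 0. The 0.00164 M side is the cathode (reduction is favoured where [Fe²⁺] is higher).
With n = 2, E = −(0.0592/2) log([Fe²⁺]ₐₙ/[Fe²⁺]꜀ₐₜ) = −(0.0592/2) log(0.000272/0.00164) = −(0.0592/2)(-0.780) = +0.023 V.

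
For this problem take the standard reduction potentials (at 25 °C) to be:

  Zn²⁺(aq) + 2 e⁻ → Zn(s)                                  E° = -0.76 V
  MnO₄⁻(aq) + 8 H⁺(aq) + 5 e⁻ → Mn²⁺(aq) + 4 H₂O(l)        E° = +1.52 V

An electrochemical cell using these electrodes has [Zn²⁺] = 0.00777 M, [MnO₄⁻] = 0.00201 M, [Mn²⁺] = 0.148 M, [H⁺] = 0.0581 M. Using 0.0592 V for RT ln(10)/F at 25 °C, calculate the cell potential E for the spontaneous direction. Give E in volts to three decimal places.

MnO₄⁻/Mn²⁺ is the cathode (higher E°), Zn²⁺/Zn the anode: E°cell = +1.52 − (-0.76) = +2.28 V, n = 10.
Overall: 2 MnO₄⁻(aq) + 16 H⁺(aq) + 5 Zn(s) → 2 Mn²⁺(aq) + 8 H₂O(l) + 5 Zn²⁺(aq)
Q = [Mn²⁺]^2·[Zn²⁺]^5 / ([MnO₄⁻]^2·[H⁺]^16); log Q = 12.959.
E = E° − (0.0592/n) log Q = +2.28 − (0.0592/10)(12.959) = +2.203 V.

+2.203 V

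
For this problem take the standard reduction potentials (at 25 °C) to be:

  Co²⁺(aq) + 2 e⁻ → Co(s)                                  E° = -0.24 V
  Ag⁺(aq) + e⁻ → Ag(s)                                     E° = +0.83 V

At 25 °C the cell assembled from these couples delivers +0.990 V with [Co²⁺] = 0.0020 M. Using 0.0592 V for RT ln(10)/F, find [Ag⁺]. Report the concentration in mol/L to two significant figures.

Ag⁺/Ag is the cathode, Co²⁺/Co the anode: E°cell = +1.07 V, n = 2.
Overall reaction: 2 Ag⁺(aq) + Co(s) → 2 Ag(s) + Co²⁺(aq); Q = [Co²⁺]^1/[Ag⁺]^2.
From E = E° − (0.0592/n) log Q: log Q = (E° − E)·n/0.0592 = (+1.07 − (+0.990))·2/0.0592 = 2.7027.
So 2·log[Ag⁺] = 1·log(0.002) − log Q = -2.6990 − (2.7027) = -5.4017; log[Ag⁺] = -5.4017 / 2 = -2.7008; [Ag⁺] = 10^(-2.7008) ≈ 0.0020 M.

0.0020 M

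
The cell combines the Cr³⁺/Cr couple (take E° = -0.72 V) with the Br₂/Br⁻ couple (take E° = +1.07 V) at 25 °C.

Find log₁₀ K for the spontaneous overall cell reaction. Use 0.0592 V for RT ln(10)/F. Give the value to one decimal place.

Cathode: Br₂/Br⁻; anode: Cr³⁺/Cr. E°cell = +1.79 V, n = 6.
log K = nE°cell / 0.0592 = (6)(+1.79) / 0.0592 = 181.4.

181.4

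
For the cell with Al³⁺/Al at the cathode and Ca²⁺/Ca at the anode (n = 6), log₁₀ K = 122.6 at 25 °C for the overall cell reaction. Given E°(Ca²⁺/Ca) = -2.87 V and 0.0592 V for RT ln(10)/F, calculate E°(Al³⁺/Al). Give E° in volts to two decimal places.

-1.66 V

E°cell = (0.0592/n)·log K = (0.0592/6)(122.6) = +1.210 V.
Since Al³⁺/Al is the cathode and Ca²⁺/Ca the anode, E°cell = E°(Al³⁺/Al) − E°(Ca²⁺/Ca).
So E°(Al³⁺/Al) = E°cell + E°(Ca²⁺/Ca) = +1.210 + (-2.87) = -1.66 V.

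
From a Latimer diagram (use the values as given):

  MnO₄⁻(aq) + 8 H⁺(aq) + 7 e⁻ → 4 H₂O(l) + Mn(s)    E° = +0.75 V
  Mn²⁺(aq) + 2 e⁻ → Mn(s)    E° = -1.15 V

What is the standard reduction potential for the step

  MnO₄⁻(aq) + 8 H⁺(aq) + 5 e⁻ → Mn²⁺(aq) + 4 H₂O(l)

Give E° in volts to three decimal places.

Sequential free energies add, so n₃E°₃ = n₁E°₁ + n₂E°₂.
With n₃ = 7, and the known step contributing 2×(-1.15) V, the unknown satisfies 5·E° = 7×(+0.75) − 2×(-1.15) = +7.550.
E° = +7.550 / 5 = +1.510 V.

+1.510 V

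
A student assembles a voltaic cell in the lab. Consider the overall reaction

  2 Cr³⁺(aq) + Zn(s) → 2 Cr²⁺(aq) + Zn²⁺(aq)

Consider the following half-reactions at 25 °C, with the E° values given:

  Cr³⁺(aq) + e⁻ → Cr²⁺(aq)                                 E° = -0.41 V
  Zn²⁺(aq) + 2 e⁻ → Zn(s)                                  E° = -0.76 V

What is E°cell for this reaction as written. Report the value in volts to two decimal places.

+0.35 V

The Cr³⁺/Cr²⁺ couple has the higher reduction potential, so it is the cathode; Zn²⁺/Zn is oxidised at the anode.
E°cell = E°(cathode) − E°(anode) = (-0.41) − (-0.76) = +0.35 V.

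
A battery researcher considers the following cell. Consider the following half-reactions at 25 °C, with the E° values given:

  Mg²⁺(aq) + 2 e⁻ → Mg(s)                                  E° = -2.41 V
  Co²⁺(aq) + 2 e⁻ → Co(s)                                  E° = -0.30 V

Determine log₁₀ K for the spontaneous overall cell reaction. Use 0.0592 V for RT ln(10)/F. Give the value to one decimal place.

Cathode: Co²⁺/Co; anode: Mg²⁺/Mg. E°cell = +2.11 V, n = 2.
log K = nE°cell / 0.0592 = (2)(+2.11) / 0.0592 = 71.3.

71.3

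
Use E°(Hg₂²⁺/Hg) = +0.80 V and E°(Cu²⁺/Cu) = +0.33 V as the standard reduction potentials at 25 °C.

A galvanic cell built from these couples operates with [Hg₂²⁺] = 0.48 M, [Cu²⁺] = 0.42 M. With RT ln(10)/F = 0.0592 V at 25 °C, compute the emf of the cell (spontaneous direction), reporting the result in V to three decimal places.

Hg₂²⁺/Hg is the cathode (higher E°), Cu²⁺/Cu the anode: E°cell = +0.80 − (+0.33) = +0.47 V, n = 2.
Overall: Hg₂²⁺(aq) + Cu(s) → 2 Hg(l) + Cu²⁺(aq)
Q = [Cu²⁺] / ([Hg₂²⁺]); log Q = -0.058.
E = E° − (0.0592/n) log Q = +0.47 − (0.0592/2)(-0.058) = +0.472 V.

+0.472 V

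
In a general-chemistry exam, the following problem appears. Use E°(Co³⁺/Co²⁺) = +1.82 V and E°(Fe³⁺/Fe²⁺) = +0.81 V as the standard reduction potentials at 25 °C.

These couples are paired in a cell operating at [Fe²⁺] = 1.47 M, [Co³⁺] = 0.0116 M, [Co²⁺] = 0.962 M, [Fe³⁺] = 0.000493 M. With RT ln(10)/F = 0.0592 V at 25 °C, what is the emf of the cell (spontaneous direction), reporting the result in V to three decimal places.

+1.102 V

Co³⁺/Co²⁺ is the cathode (higher E°), Fe³⁺/Fe²⁺ the anode: E°cell = +1.82 − (+0.81) = +1.01 V, n = 1.
Overall: Co³⁺(aq) + Fe²⁺(aq) → Co²⁺(aq) + Fe³⁺(aq)
Q = [Co²⁺]·[Fe³⁺] / ([Co³⁺]·[Fe²⁺]); log Q = -1.556.
E = E° − (0.0592/n) log Q = +1.01 − (0.0592/1)(-1.556) = +1.102 V.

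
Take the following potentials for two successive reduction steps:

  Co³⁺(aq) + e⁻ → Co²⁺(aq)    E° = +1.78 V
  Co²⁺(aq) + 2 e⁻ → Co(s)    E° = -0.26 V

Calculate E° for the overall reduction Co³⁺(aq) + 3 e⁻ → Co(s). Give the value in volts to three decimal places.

Since ΔG° = −nFE° is additive over sequential reductions, n₃E°₃ = n₁E°₁ + n₂E°₂.
E°₃ = (1×+1.78 + 2×-0.26) / 3 = (+1.260) / 3 = +0.420 V.
Simply averaging or adding the two E° values would be wrong; the electron-weighted sum is required.

+0.420 V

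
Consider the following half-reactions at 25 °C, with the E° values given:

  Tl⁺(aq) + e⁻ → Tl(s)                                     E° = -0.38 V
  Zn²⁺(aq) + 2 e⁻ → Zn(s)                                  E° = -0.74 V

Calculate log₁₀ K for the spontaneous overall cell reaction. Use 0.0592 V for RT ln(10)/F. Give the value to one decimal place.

Cathode: Tl⁺/Tl; anode: Zn²⁺/Zn. E°cell = +0.36 V, n = 2.
log K = nE°cell / 0.0592 = (2)(+0.36) / 0.0592 = 12.2.

12.2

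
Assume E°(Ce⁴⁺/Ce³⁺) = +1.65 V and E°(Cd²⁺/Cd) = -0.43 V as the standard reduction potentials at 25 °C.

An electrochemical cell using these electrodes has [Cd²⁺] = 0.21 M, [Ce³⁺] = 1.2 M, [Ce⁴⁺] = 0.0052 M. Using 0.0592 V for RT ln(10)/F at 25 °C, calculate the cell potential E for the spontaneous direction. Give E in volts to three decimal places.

Ce⁴⁺/Ce³⁺ is the cathode (higher E°), Cd²⁺/Cd the anode: E°cell = +1.65 − (-0.43) = +2.08 V, n = 2.
Overall: 2 Ce⁴⁺(aq) + Cd(s) → 2 Ce³⁺(aq) + Cd²⁺(aq)
Q = [Ce³⁺]^2·[Cd²⁺] / ([Ce⁴⁺]^2); log Q = 4.049.
E = E° − (0.0592/n) log Q = +2.08 − (0.0592/2)(4.049) = +1.960 V.

+1.960 V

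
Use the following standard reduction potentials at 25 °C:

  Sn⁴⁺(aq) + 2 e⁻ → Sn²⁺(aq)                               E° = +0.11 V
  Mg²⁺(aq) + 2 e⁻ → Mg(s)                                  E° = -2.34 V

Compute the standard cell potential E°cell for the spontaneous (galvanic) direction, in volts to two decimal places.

The Sn⁴⁺/Sn²⁺ couple has the higher reduction potential, so it is the cathode; Mg²⁺/Mg is oxidised at the anode.
E°cell = E°(cathode) − E°(anode) = (+0.11) − (-2.34) = +2.45 V.

+2.45 V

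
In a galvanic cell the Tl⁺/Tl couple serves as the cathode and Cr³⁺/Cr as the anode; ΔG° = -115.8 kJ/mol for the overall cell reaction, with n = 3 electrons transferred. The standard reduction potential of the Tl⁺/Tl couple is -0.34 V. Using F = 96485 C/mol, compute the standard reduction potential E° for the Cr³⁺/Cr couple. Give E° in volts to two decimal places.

-0.74 V

E°cell = −ΔG°/(nF) = −(-115.8×10³)/((3)(96485)) = +0.400 V.
Since Tl⁺/Tl is the cathode and Cr³⁺/Cr the anode, E°cell = E°(Tl⁺/Tl) − E°(Cr³⁺/Cr).
So E°(Cr³⁺/Cr) = E°(Tl⁺/Tl) − E°cell = (-0.34) − (+0.400) = -0.74 V.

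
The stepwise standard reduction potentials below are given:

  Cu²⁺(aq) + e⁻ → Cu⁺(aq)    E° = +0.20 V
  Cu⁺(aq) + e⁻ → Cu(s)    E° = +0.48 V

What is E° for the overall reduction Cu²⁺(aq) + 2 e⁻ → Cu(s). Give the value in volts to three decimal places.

+0.340 V

Adding the free-energy changes (−nFE°) of the two steps gives −n₃FE°₃ = −n₁FE°₁ − n₂FE°₂.
E°₃ = (1×+0.20 + 1×+0.48) / 2 = (+0.680) / 2 = +0.340 V.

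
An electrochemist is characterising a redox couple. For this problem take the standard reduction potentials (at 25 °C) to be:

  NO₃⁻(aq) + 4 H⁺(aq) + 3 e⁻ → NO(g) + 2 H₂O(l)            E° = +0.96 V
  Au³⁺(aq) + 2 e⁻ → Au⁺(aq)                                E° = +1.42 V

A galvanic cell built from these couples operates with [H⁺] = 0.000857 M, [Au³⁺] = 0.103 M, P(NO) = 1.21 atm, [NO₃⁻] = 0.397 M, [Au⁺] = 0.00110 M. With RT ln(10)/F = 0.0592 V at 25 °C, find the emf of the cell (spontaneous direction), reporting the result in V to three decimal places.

Au³⁺/Au⁺ is the cathode (higher E°), NO₃⁻/NO the anode: E°cell = +1.42 − (+0.96) = +0.46 V, n = 6.
Overall: 3 Au³⁺(aq) + 2 NO(g) + 4 H₂O(l) → 3 Au⁺(aq) + 2 NO₃⁻(aq) + 8 H⁺(aq)
Q = [Au⁺]^3·[NO₃⁻]^2·[H⁺]^8 / ([Au³⁺]^3·P(NO)^2); log Q = -31.418.
E = E° − (0.0592/n) log Q = +0.46 − (0.0592/6)(-31.418) = +0.770 V.

+0.770 V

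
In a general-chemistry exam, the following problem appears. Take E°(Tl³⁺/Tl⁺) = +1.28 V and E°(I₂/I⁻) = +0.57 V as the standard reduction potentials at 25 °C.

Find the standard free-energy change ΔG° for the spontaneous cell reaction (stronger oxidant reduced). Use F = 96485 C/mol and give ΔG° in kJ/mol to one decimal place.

-137.0 kJ/mol

Tl³⁺/Tl⁺ (E° = +1.28 V) is the cathode; I₂/I⁻ (E° = +0.57 V) is the anode, so E°cell = +0.71 V.
Balancing electrons gives n = 2 (lcm of 2 and 2).
ΔG° = −nFE° = −(2)(96485)(+0.71) = -137,009 J = -137.0 kJ/mol.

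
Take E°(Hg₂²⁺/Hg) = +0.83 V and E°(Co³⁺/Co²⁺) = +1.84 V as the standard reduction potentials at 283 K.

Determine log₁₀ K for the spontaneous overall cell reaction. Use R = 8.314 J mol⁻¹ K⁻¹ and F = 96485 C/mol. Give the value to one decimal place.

Cathode: Co³⁺/Co²⁺; anode: Hg₂²⁺/Hg. E°cell = (+1.84) − (+0.83) = +1.01 V, with n = 2.
ΔG° = −nFE° = −RT ln K, so ln K = nFE°/(RT) = (2)(96485)(+1.01) / ((8.314)(283)) = 82.835.
log₁₀ K = 82.835 / ln 10 = 36.0.

36.0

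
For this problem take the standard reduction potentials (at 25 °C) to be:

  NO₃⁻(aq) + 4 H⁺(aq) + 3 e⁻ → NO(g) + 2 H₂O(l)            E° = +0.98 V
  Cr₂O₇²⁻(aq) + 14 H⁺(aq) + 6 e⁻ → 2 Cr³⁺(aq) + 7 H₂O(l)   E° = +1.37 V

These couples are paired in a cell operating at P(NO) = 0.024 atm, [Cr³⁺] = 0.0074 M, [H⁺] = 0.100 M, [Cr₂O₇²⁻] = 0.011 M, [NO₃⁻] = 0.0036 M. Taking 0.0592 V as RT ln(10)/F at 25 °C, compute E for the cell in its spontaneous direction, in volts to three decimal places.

Cr₂O₇²⁻/Cr³⁺ is the cathode (higher E°), NO₃⁻/NO the anode: E°cell = +1.37 − (+0.98) = +0.39 V, n = 6.
Overall: Cr₂O₇²⁻(aq) + 6 H⁺(aq) + 2 NO(g) → 2 Cr³⁺(aq) + 3 H₂O(l) + 2 NO₃⁻(aq)
Q = [Cr³⁺]^2·[NO₃⁻]^2 / ([Cr₂O₇²⁻]·[H⁺]^6·P(NO)^2); log Q = 2.049.
E = E° − (0.0592/n) log Q = +0.39 − (0.0592/6)(2.049) = +0.370 V.

+0.370 V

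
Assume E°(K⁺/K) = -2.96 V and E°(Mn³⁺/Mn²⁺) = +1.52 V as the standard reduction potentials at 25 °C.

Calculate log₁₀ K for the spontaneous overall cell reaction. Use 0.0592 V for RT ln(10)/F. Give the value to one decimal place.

Cathode: Mn³⁺/Mn²⁺; anode: K⁺/K. E°cell = +4.48 V, n = 1.
log K = nE°cell / 0.0592 = (1)(+4.48) / 0.0592 = 75.7.

75.7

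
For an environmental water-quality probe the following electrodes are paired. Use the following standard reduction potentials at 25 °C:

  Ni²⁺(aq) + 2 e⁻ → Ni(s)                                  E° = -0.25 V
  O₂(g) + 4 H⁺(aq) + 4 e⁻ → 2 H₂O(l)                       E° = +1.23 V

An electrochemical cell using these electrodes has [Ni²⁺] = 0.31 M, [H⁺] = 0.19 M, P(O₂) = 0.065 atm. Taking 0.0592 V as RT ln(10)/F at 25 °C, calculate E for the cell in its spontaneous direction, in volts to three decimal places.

O₂/H₂O is the cathode (higher E°), Ni²⁺/Ni the anode: E°cell = +1.23 − (-0.25) = +1.48 V, n = 4.
Overall: O₂(g) + 4 H⁺(aq) + 2 Ni(s) → 2 H₂O(l) + 2 Ni²⁺(aq)
Q = [Ni²⁺]^2 / (P(O₂)·[H⁺]^4); log Q = 3.055.
E = E° − (0.0592/n) log Q = +1.48 − (0.0592/4)(3.055) = +1.435 V.

+1.435 V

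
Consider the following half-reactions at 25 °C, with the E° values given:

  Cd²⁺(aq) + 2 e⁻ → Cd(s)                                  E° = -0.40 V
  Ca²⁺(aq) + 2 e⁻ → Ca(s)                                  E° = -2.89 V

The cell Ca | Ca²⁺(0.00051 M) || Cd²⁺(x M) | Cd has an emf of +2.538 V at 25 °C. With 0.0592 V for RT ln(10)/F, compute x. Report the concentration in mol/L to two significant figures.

Cd²⁺/Cd is the cathode, Ca²⁺/Ca the anode: E°cell = +2.49 V, n = 2.
Overall reaction: Cd²⁺(aq) + Ca(s) → Cd(s) + Ca²⁺(aq); Q = [Ca²⁺]^1/[Cd²⁺]^1.
From E = E° − (0.0592/n) log Q: log Q = (E° − E)·n/0.0592 = (+2.49 − (+2.538))·2/0.0592 = -1.6216.
So 1·log[Cd²⁺] = 1·log(0.00051) − log Q = -3.2924 − (-1.6216) = -1.6708; [Cd²⁺] = 10^(-1.6708) ≈ 0.021 M.

0.021 M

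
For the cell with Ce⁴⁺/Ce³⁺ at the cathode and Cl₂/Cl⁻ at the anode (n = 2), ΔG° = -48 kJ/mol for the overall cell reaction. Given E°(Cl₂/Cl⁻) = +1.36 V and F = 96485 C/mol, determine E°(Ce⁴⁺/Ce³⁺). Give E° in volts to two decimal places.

E°cell = −ΔG°/(nF) = −(-48×10³)/((2)(96485)) = +0.249 V.
Since Ce⁴⁺/Ce³⁺ is the cathode and Cl₂/Cl⁻ the anode, E°cell = E°(Ce⁴⁺/Ce³⁺) − E°(Cl₂/Cl⁻).
So E°(Ce⁴⁺/Ce³⁺) = E°cell + E°(Cl₂/Cl⁻) = +0.249 + (+1.36) = +1.61 V.

+1.61 V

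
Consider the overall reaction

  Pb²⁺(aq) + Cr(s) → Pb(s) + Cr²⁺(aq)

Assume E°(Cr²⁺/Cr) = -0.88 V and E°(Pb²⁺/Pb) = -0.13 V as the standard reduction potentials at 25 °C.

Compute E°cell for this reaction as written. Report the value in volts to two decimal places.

+0.75 V

The Pb²⁺/Pb couple has the higher reduction potential, so it is the cathode; Cr²⁺/Cr is oxidised at the anode.
E°cell = E°(cathode) − E°(anode) = (-0.13) − (-0.88) = +0.75 V.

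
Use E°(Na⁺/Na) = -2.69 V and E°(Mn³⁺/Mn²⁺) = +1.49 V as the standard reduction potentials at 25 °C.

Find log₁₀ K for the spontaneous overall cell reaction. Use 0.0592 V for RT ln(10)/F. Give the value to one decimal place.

70.6

Cathode: Mn³⁺/Mn²⁺; anode: Na⁺/Na. E°cell = +4.18 V, n = 1.
log K = nE°cell / 0.0592 = (1)(+4.18) / 0.0592 = 70.6.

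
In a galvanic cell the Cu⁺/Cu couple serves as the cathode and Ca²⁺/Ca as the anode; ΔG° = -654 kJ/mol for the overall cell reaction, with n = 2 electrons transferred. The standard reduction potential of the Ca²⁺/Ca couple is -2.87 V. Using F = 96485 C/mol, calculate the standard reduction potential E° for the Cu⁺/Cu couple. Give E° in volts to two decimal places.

+0.52 V

E°cell = −ΔG°/(nF) = −(-654×10³)/((2)(96485)) = +3.389 V.
Since Cu⁺/Cu is the cathode and Ca²⁺/Ca the anode, E°cell = E°(Cu⁺/Cu) − E°(Ca²⁺/Ca).
So E°(Cu⁺/Cu) = E°cell + E°(Ca²⁺/Ca) = +3.389 + (-2.87) = +0.52 V.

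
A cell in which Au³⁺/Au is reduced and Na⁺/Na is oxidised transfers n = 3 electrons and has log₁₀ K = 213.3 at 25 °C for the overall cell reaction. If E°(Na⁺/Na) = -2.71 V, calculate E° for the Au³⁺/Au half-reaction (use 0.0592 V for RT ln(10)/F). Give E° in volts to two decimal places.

E°cell = (0.0592/n)·log K = (0.0592/3)(213.3) = +4.209 V.
Since Au³⁺/Au is the cathode and Na⁺/Na the anode, E°cell = E°(Au³⁺/Au) − E°(Na⁺/Na).
So E°(Au³⁺/Au) = E°cell + E°(Na⁺/Na) = +4.209 + (-2.71) = +1.50 V.

+1.50 V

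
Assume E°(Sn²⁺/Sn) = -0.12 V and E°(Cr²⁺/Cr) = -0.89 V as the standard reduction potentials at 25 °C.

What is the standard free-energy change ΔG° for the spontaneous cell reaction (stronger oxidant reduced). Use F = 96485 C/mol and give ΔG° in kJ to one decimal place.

-148.6 kJ

Sn²⁺/Sn (E° = -0.12 V) is the cathode; Cr²⁺/Cr (E° = -0.89 V) is the anode, so E°cell = +0.77 V.
Balancing electrons gives n = 2 (lcm of 2 and 2).
ΔG° = −nFE° = −(2)(96485)(+0.77) = -148,587 J = -148.6 kJ.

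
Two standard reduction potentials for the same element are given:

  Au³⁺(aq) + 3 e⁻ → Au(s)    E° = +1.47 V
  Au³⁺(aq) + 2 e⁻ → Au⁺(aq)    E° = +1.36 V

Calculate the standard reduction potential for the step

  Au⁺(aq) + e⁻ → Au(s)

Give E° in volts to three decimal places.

Sequential free energies add, so n₃E°₃ = n₁E°₁ + n₂E°₂.
With n₃ = 3, and the known step contributing 2×(+1.36) V, the unknown satisfies 1·E° = 3×(+1.47) − 2×(+1.36) = +1.690.
E° = +1.690 / 1 = +1.690 V.

+1.690 V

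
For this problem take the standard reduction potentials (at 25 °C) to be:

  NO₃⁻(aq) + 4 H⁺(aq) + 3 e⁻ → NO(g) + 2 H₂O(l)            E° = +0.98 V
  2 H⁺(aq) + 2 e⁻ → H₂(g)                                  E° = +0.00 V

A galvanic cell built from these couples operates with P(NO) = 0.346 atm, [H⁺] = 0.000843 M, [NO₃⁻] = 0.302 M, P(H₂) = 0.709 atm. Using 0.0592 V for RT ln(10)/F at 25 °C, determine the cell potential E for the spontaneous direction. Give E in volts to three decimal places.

NO₃⁻/NO is the cathode (higher E°), H⁺/H₂ the anode: E°cell = +0.98 − (+0.00) = +0.98 V, n = 6.
Overall: 2 NO₃⁻(aq) + 2 H⁺(aq) + 3 H₂(g) → 2 NO(g) + 4 H₂O(l)
Q = P(NO)^2 / ([NO₃⁻]^2·[H⁺]^2·P(H₂)^3); log Q = 6.715.
E = E° − (0.0592/n) log Q = +0.98 − (0.0592/6)(6.715) = +0.914 V.

+0.914 V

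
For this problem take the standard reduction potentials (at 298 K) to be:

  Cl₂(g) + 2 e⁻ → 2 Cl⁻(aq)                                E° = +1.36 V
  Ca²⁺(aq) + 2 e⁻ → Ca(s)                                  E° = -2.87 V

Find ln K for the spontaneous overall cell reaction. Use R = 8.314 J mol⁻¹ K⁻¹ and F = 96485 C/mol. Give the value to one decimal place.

Cathode: Cl₂/Cl⁻; anode: Ca²⁺/Ca. E°cell = (+1.36) − (-2.87) = +4.23 V, with n = 2.
ΔG° = −nFE° = −RT ln K, so ln K = nFE°/(RT) = (2)(96485)(+4.23) / ((8.314)(298)) = 329.461.

329.5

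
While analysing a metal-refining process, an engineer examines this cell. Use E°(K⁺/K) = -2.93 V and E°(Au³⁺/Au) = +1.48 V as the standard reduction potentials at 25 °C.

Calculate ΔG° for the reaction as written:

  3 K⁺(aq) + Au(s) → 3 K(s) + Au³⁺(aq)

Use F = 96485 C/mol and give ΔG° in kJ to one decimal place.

As written, K⁺/K is reduced (cathode) and Au³⁺/Au is oxidised (anode), so E°cell = (-2.93) − (+1.48) = -4.41 V.
Balancing electrons gives n = 3.
ΔG° = −nFE° = −(3)(96485)(-4.41) = 1,276,497 J = +1276.5 kJ.

+1276.5 kJ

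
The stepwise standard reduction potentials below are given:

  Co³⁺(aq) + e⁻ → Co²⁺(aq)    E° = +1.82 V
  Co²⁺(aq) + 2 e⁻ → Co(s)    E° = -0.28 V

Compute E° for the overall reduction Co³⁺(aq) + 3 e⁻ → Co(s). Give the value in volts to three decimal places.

Adding the free-energy changes (−nFE°) of the two steps gives −n₃FE°₃ = −n₁FE°₁ − n₂FE°₂.
E°₃ = (1×+1.82 + 2×-0.28) / 3 = (+1.260) / 3 = +0.420 V.
E° values themselves are not directly additive — weighting by electron count is essential.

+0.420 V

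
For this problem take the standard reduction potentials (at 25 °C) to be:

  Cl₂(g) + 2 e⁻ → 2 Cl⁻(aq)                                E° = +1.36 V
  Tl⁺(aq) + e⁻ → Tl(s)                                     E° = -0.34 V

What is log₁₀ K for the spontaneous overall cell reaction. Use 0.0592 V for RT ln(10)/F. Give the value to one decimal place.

Cathode: Cl₂/Cl⁻; anode: Tl⁺/Tl. E°cell = +1.70 V, n = 2.
log K = nE°cell / 0.0592 = (2)(+1.70) / 0.0592 = 57.4.

57.4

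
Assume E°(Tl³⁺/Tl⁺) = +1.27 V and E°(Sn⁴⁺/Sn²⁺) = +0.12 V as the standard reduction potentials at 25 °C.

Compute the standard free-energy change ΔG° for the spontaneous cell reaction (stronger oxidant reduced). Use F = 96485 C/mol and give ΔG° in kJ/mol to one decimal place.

-221.9 kJ/mol

Tl³⁺/Tl⁺ (E° = +1.27 V) is the cathode; Sn⁴⁺/Sn²⁺ (E° = +0.12 V) is the anode, so E°cell = +1.15 V.
Balancing electrons gives n = 2 (lcm of 2 and 2).
ΔG° = −nFE° = −(2)(96485)(+1.15) = -221,915 J = -221.9 kJ/mol.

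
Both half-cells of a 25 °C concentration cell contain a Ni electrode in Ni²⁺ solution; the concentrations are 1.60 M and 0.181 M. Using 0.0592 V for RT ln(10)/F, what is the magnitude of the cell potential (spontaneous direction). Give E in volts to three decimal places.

For a concentration cell E°cell = 0. The 1.60 M side is the cathode (reduction is favoured where [Ni²⁺] is higher).
With n = 2, E = −(0.0592/2) log([Ni²⁺]ₐₙ/[Ni²⁺]꜀ₐₜ) = −(0.0592/2) log(0.181/1.6) = −(0.0592/2)(-0.946) = +0.028 V.

+0.028 V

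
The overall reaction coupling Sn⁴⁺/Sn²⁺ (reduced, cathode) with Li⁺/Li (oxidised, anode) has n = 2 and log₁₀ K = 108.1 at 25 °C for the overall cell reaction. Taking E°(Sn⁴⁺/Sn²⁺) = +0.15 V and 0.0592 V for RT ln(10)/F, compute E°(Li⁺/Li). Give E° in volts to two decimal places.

E°cell = (0.0592/n)·log K = (0.0592/2)(108.1) = +3.200 V.
Since Sn⁴⁺/Sn²⁺ is the cathode and Li⁺/Li the anode, E°cell = E°(Sn⁴⁺/Sn²⁺) − E°(Li⁺/Li).
So E°(Li⁺/Li) = E°(Sn⁴⁺/Sn²⁺) − E°cell = (+0.15) − (+3.200) = -3.05 V.

-3.05 V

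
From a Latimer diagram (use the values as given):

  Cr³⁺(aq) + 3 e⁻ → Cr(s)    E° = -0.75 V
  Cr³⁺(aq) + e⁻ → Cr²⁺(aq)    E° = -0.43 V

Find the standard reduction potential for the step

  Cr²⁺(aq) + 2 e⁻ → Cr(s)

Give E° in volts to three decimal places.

Sequential free energies add, so n₃E°₃ = n₁E°₁ + n₂E°₂.
With n₃ = 3, and the known step contributing 1×(-0.43) V, the unknown satisfies 2·E° = 3×(-0.75) − 1×(-0.43) = -1.820.
E° = -1.820 / 2 = -0.910 V.

-0.910 V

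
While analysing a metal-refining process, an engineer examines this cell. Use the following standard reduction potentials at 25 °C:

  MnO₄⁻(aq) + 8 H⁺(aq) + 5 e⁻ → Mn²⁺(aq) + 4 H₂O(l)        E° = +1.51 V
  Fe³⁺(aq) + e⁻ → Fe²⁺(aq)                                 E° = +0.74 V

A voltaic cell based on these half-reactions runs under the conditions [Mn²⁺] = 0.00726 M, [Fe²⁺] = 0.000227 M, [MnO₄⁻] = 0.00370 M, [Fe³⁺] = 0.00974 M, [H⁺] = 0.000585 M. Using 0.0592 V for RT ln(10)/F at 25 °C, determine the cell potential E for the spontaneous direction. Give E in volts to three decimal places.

MnO₄⁻/Mn²⁺ is the cathode (higher E°), Fe³⁺/Fe²⁺ the anode: E°cell = +1.51 − (+0.74) = +0.77 V, n = 5.
Overall: MnO₄⁻(aq) + 8 H⁺(aq) + 5 Fe²⁺(aq) → Mn²⁺(aq) + 4 H₂O(l) + 5 Fe³⁺(aq)
Q = [Mn²⁺]·[Fe³⁺]^5 / ([MnO₄⁻]·[H⁺]^8·[Fe²⁺]^5); log Q = 34.318.
E = E° − (0.0592/n) log Q = +0.77 − (0.0592/5)(34.318) = +0.364 V.

+0.364 V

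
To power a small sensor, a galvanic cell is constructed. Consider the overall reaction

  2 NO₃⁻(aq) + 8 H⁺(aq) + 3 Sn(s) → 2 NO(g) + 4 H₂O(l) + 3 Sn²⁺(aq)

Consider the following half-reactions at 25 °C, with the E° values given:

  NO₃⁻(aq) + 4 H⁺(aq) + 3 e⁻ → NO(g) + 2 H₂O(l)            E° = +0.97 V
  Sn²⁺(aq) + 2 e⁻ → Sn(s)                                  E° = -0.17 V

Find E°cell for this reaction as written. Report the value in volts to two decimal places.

The NO₃⁻/NO couple has the higher reduction potential, so it is the cathode; Sn²⁺/Sn is oxidised at the anode.
E°cell = E°(cathode) − E°(anode) = (+0.97) − (-0.17) = +1.14 V.
Since E°cell > 0, the reaction is spontaneous under standard conditions.

+1.14 V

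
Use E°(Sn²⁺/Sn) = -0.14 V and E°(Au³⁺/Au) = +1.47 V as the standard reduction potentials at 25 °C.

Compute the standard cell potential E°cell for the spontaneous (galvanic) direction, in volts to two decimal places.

The Au³⁺/Au couple has the higher reduction potential, so it is the cathode; Sn²⁺/Sn is oxidised at the anode.
E°cell = E°(cathode) − E°(anode) = (+1.47) − (-0.14) = +1.61 V.

+1.61 V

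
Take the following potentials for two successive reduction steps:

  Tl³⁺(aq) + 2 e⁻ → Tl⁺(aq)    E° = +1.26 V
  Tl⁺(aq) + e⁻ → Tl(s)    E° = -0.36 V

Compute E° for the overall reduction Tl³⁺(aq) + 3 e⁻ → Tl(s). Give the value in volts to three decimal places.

Since ΔG° = −nFE° is additive over sequential reductions, n₃E°₃ = n₁E°₁ + n₂E°₂.
E°₃ = (2×+1.26 + 1×-0.36) / 3 = (+2.160) / 3 = +0.720 V.

+0.720 V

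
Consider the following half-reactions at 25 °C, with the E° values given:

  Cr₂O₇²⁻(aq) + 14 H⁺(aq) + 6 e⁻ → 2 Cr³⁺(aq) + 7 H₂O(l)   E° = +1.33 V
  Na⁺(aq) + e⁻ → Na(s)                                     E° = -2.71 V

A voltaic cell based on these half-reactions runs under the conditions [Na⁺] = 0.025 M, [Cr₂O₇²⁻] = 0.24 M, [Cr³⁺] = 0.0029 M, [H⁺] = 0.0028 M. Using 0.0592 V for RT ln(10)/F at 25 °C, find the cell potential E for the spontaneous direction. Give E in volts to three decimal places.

+3.826 V

Cr₂O₇²⁻/Cr³⁺ is the cathode (higher E°), Na⁺/Na the anode: E°cell = +1.33 − (-2.71) = +4.04 V, n = 6.
Overall: Cr₂O₇²⁻(aq) + 14 H⁺(aq) + 6 Na(s) → 2 Cr³⁺(aq) + 7 H₂O(l) + 6 Na⁺(aq)
Q = [Cr³⁺]^2·[Na⁺]^6 / ([Cr₂O₇²⁻]·[H⁺]^14); log Q = 21.672.
E = E° − (0.0592/n) log Q = +4.04 − (0.0592/6)(21.672) = +3.826 V.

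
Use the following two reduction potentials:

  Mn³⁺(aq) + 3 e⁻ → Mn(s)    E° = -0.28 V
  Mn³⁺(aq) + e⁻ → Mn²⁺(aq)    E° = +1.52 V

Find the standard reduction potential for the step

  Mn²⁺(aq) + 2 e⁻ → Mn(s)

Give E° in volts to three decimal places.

-1.180 V

Sequential free energies add, so n₃E°₃ = n₁E°₁ + n₂E°₂.
With n₃ = 3, and the known step contributing 1×(+1.52) V, the unknown satisfies 2·E° = 3×(-0.28) − 1×(+1.52) = -2.360.
E° = -2.360 / 2 = -1.180 V.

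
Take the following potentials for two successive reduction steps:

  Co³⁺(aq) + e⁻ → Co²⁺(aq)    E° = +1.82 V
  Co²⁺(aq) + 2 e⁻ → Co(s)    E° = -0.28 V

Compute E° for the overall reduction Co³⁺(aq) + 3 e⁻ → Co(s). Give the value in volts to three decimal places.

Standard free energies of sequential steps add: ΔG°₃ = ΔG°₁ + ΔG°₂, so n₃E°₃ = n₁E°₁ + n₂E°₂.
E°₃ = (1×+1.82 + 2×-0.28) / 3 = (+1.260) / 3 = +0.420 V.

+0.420 V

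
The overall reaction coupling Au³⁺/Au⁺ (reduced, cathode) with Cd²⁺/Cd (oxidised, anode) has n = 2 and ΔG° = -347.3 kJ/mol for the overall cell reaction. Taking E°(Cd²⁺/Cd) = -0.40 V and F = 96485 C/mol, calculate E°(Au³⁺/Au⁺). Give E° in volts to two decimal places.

E°cell = −ΔG°/(nF) = −(-347.3×10³)/((2)(96485)) = +1.800 V.
Since Au³⁺/Au⁺ is the cathode and Cd²⁺/Cd the anode, E°cell = E°(Au³⁺/Au⁺) − E°(Cd²⁺/Cd).
So E°(Au³⁺/Au⁺) = E°cell + E°(Cd²⁺/Cd) = +1.800 + (-0.40) = +1.40 V.

+1.40 V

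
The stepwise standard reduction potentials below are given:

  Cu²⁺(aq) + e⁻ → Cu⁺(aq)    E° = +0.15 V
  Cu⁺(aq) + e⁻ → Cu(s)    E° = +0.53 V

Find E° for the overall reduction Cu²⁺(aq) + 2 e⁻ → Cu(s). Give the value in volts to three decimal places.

Since ΔG° = −nFE° is additive over sequential reductions, n₃E°₃ = n₁E°₁ + n₂E°₂.
E°₃ = (1×+0.15 + 1×+0.53) / 2 = (+0.680) / 2 = +0.340 V.

+0.340 V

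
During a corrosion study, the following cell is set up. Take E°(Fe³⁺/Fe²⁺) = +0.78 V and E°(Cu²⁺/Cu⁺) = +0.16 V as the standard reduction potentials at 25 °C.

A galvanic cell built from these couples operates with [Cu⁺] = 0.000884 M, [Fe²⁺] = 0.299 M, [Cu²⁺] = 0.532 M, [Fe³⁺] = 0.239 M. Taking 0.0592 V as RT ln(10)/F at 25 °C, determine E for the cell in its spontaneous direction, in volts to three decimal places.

+0.450 V

Fe³⁺/Fe²⁺ is the cathode (higher E°), Cu²⁺/Cu⁺ the anode: E°cell = +0.78 − (+0.16) = +0.62 V, n = 1.
Overall: Fe³⁺(aq) + Cu⁺(aq) → Fe²⁺(aq) + Cu²⁺(aq)
Q = [Fe²⁺]·[Cu²⁺] / ([Fe³⁺]·[Cu⁺]); log Q = 2.877.
E = E° − (0.0592/n) log Q = +0.62 − (0.0592/1)(2.877) = +0.450 V.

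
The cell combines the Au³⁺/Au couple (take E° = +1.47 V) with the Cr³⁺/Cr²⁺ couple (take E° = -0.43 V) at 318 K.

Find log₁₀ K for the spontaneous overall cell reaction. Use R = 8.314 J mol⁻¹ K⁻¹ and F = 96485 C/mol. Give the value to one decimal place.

Cathode: Au³⁺/Au; anode: Cr³⁺/Cr²⁺. E°cell = (+1.47) − (-0.43) = +1.90 V, with n = 3.
ΔG° = −nFE° = −RT ln K, so ln K = nFE°/(RT) = (3)(96485)(+1.90) / ((8.314)(318)) = 208.016.
log₁₀ K = 208.016 / ln 10 = 90.3.

90.3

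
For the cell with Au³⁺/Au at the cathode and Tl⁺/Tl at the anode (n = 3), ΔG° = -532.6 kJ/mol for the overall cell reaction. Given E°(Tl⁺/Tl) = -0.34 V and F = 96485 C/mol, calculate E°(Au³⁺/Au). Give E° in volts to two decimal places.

+1.50 V

E°cell = −ΔG°/(nF) = −(-532.6×10³)/((3)(96485)) = +1.840 V.
Since Au³⁺/Au is the cathode and Tl⁺/Tl the anode, E°cell = E°(Au³⁺/Au) − E°(Tl⁺/Tl).
So E°(Au³⁺/Au) = E°cell + E°(Tl⁺/Tl) = +1.840 + (-0.34) = +1.50 V.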